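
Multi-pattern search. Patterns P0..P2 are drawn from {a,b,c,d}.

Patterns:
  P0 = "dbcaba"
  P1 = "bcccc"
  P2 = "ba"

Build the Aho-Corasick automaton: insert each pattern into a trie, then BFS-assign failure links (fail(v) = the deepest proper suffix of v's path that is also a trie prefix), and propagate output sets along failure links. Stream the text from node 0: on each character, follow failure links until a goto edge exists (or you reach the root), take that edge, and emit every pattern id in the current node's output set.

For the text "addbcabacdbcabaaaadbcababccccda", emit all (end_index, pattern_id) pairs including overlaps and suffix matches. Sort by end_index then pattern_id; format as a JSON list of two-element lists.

Construct AC machine:
Trie nodes:
  n0 'ε': b→7 d→1
  n1 'd': b→2
  n2 'db': c→3
  n3 'dbc': a→4
  n4 'dbca': b→5
  n5 'dbcab': a→6
  n6 'dbcaba': ·  ←P0
  n7 'b': a→12 c→8
  n8 'bc': c→9
  n9 'bcc': c→10
  n10 'bccc': c→11
  n11 'bcccc': ·  ←P1
  n12 'ba': ·  ←P2

Failure links (BFS by depth):
  fail(1) 'd': from fail(0)=0 chase 'd': 0 ⇒ 0;  out=∅∪out(0)=∅
  fail(7) 'b': from fail(0)=0 chase 'b': 0 ⇒ 0;  out=∅∪out(0)=∅
  fail(2) 'db': from fail(1)=0 chase 'b': 0 ⇒ 7;  out=∅∪out(7)=∅
  fail(8) 'bc': from fail(7)=0 chase 'c': 0 ⇒ 0;  out=∅∪out(0)=∅
  fail(12) 'ba': from fail(7)=0 chase 'a': 0 ⇒ 0;  out={2}∪out(0)={2}
  fail(3) 'dbc': from fail(2)=7 chase 'c': 7 ⇒ 8;  out=∅∪out(8)=∅
  fail(9) 'bcc': from fail(8)=0 chase 'c': 0 ⇒ 0;  out=∅∪out(0)=∅
  fail(4) 'dbca': from fail(3)=8 chase 'a': 8→0 ⇒ 0;  out=∅∪out(0)=∅
  fail(10) 'bccc': from fail(9)=0 chase 'c': 0 ⇒ 0;  out=∅∪out(0)=∅
  fail(5) 'dbcab': from fail(4)=0 chase 'b': 0 ⇒ 7;  out=∅∪out(7)=∅
  fail(11) 'bcccc': from fail(10)=0 chase 'c': 0 ⇒ 0;  out={1}∪out(0)={1}
  fail(6) 'dbcaba': from fail(5)=7 chase 'a': 7 ⇒ 12;  out={0}∪out(12)={0,2}

Text stream:
pos 0 'a': at 0
pos 1 'd': at 1
pos 2 'd': at 1 ·f
pos 3 'b': at 2
pos 4 'c': at 3
pos 5 'a': at 4
pos 6 'b': at 5
pos 7 'a': at 6  emit P0@[2:7],P2@[6:7]
pos 8 'c': at 0 ·f
pos 9 'd': at 1
pos 10 'b': at 2
pos 11 'c': at 3
pos 12 'a': at 4
pos 13 'b': at 5
pos 14 'a': at 6  emit P0@[9:14],P2@[13:14]
pos 15 'a': at 0 ·f
pos 16 'a': at 0
pos 17 'a': at 0
pos 18 'd': at 1
pos 19 'b': at 2
pos 20 'c': at 3
pos 21 'a': at 4
pos 22 'b': at 5
pos 23 'a': at 6  emit P0@[18:23],P2@[22:23]
pos 24 'b': at 7 ·f
pos 25 'c': at 8
pos 26 'c': at 9
pos 27 'c': at 10
pos 28 'c': at 11  emit P1@[24:28]
pos 29 'd': at 1 ·f
pos 30 'a': at 0 ·f

Result: [[7,0],[7,2],[14,0],[14,2],[23,0],[23,2],[28,1]]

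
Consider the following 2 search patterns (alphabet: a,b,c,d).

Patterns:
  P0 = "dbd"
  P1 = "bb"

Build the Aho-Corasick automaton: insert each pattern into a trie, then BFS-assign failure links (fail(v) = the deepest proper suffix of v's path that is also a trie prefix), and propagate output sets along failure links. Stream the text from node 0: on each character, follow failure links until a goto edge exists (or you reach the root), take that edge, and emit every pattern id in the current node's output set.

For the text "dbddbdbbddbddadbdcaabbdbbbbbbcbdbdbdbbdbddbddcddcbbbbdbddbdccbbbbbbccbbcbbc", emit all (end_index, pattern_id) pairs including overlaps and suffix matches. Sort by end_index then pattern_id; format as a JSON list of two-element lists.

Build automaton:
Trie nodes:
  n0 'ε': b→4 d→1
  n1 'd': b→2
  n2 'db': d→3
  n3 'dbd': ·  [P0 ends]
  n4 'b': b→5
  n5 'bb': ·  [P1 ends]

Failure links (BFS by depth):
  n1('d'): parent n0 fail=0; on 'd' 0 → fail=0;  out ∅∪∅=∅
  n4('b'): parent n0 fail=0; on 'b' 0 → fail=0;  out ∅∪∅=∅
  n2('db'): parent n1 fail=0; on 'b' 0 → fail=4;  out ∅∪∅=∅
  n5('bb'): parent n4 fail=0; on 'b' 0 → fail=4;  out {1}∪∅={1}
  n3('dbd'): parent n2 fail=4; on 'd' 4→0 → fail=1;  out {0}∪∅={0}

Run:
pos 0 'd': at 1
pos 1 'b': at 2
pos 2 'd': at 3  → match P0@[0:2]
pos 3 'd': at 1 (fail-walked)
pos 4 'b': at 2
pos 5 'd': at 3  → match P0@[3:5]
pos 6 'b': at 2 (fail-walked)
pos 7 'b': at 5 (fail-walked)  → match P1@[6:7]
pos 8 'd': at 1 (fail-walked)
pos 9 'd': at 1 (fail-walked)
pos 10 'b': at 2
pos 11 'd': at 3  → match P0@[9:11]
pos 12 'd': at 1 (fail-walked)
pos 13 'a': at 0 (fail-walked)
pos 14 'd': at 1
pos 15 'b': at 2
pos 16 'd': at 3  → match P0@[14:16]
pos 17 'c': at 0 (fail-walked)
pos 18 'a': at 0
pos 19 'a': at 0
pos 20 'b': at 4
pos 21 'b': at 5  → match P1@[20:21]
pos 22 'd': at 1 (fail-walked)
pos 23 'b': at 2
pos 24 'b': at 5 (fail-walked)  → match P1@[23:24]
pos 25 'b': at 5 (fail-walked)  → match P1@[24:25]
pos 26 'b': at 5 (fail-walked)  → match P1@[25:26]
pos 27 'b': at 5 (fail-walked)  → match P1@[26:27]
pos 28 'b': at 5 (fail-walked)  → match P1@[27:28]
pos 29 'c': at 0 (fail-walked)
pos 30 'b': at 4
pos 31 'd': at 1 (fail-walked)
pos 32 'b': at 2
pos 33 'd': at 3  → match P0@[31:33]
pos 34 'b': at 2 (fail-walked)
pos 35 'd': at 3  → match P0@[33:35]
pos 36 'b': at 2 (fail-walked)
pos 37 'b': at 5 (fail-walked)  → match P1@[36:37]
pos 38 'd': at 1 (fail-walked)
pos 39 'b': at 2
pos 40 'd': at 3  → match P0@[38:40]
pos 41 'd': at 1 (fail-walked)
pos 42 'b': at 2
pos 43 'd': at 3  → match P0@[41:43]
pos 44 'd': at 1 (fail-walked)
pos 45 'c': at 0 (fail-walked)
pos 46 'd': at 1
pos 47 'd': at 1 (fail-walked)
pos 48 'c': at 0 (fail-walked)
pos 49 'b': at 4
pos 50 'b': at 5  → match P1@[49:50]
pos 51 'b': at 5 (fail-walked)  → match P1@[50:51]
pos 52 'b': at 5 (fail-walked)  → match P1@[51:52]
pos 53 'd': at 1 (fail-walked)
pos 54 'b': at 2
pos 55 'd': at 3  → match P0@[53:55]
pos 56 'd': at 1 (fail-walked)
pos 57 'b': at 2
pos 58 'd': at 3  → match P0@[56:58]
pos 59 'c': at 0 (fail-walked)
pos 60 'c': at 0
pos 61 'b': at 4
pos 62 'b': at 5  → match P1@[61:62]
pos 63 'b': at 5 (fail-walked)  → match P1@[62:63]
pos 64 'b': at 5 (fail-walked)  → match P1@[63:64]
pos 65 'b': at 5 (fail-walked)  → match P1@[64:65]
pos 66 'b': at 5 (fail-walked)  → match P1@[65:66]
pos 67 'c': at 0 (fail-walked)
pos 68 'c': at 0
pos 69 'b': at 4
pos 70 'b': at 5  → match P1@[69:70]
pos 71 'c': at 0 (fail-walked)
pos 72 'b': at 4
pos 73 'b': at 5  → match P1@[72:73]
pos 74 'c': at 0 (fail-walked)

All matches (sorted): [[2,0],[5,0],[7,1],[11,0],[16,0],[21,1],[24,1],[25,1],[26,1],[27,1],[28,1],[33,0],[35,0],[37,1],[40,0],[43,0],[50,1],[51,1],[52,1],[55,0],[58,0],[62,1],[63,1],[64,1],[65,1],[66,1],[70,1],[73,1]]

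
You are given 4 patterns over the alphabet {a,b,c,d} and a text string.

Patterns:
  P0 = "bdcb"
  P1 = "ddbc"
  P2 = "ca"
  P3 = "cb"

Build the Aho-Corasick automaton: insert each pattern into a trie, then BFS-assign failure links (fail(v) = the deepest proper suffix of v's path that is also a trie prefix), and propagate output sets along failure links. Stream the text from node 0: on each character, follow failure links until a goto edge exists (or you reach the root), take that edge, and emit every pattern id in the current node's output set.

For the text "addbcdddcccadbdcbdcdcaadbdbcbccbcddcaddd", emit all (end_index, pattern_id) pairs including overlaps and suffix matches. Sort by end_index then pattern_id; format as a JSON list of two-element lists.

Build:
Trie nodes:
  0='ε' goto b→1 c→9 d→5
  1='b' goto d→2
  2='bd' goto c→3
  3='bdc' goto b→4
  4='bdcb' goto ·  [P0 ends]
  5='d' goto d→6
  6='dd' goto b→7
  7='ddb' goto c→8
  8='ddbc' goto ·  [P1 ends]
  9='c' goto a→10 b→11
  10='ca' goto ·  [P2 ends]
  11='cb' goto ·  [P3 ends]

BFS fail/out derivation:
  n1('b'): parent n0 fail=0; on 'b' 0 → fail=0;  out ∅∪∅=∅
  n5('d'): parent n0 fail=0; on 'd' 0 → fail=0;  out ∅∪∅=∅
  n9('c'): parent n0 fail=0; on 'c' 0 → fail=0;  out ∅∪∅=∅
  n2('bd'): parent n1 fail=0; on 'd' 0 → fail=5;  out ∅∪∅=∅
  n6('dd'): parent n5 fail=0; on 'd' 0 → fail=5;  out ∅∪∅=∅
  n10('ca'): parent n9 fail=0; on 'a' 0 → fail=0;  out {2}∪∅={2}
  n11('cb'): parent n9 fail=0; on 'b' 0 → fail=1;  out {3}∪∅={3}
  n3('bdc'): parent n2 fail=5; on 'c' 5→0 → fail=9;  out ∅∪∅=∅
  n7('ddb'): parent n6 fail=5; on 'b' 5→0 → fail=1;  out ∅∪∅=∅
  n4('bdcb'): parent n3 fail=9; on 'b' 9 → fail=11;  out {0}∪{3}={0,3}
  n8('ddbc'): parent n7 fail=1; on 'c' 1→0 → fail=9;  out {1}∪∅={1}

Scan:
[0] read 'a'  n0⇒n0
[1] read 'd'  n0⇒n5
[2] read 'd'  n5⇒n6
[3] read 'b'  n6⇒n7
[4] read 'c'  n7⇒n8  → match P1@[1:4]
[5] read 'd'  n8⇒n5 (fail-walked)
[6] read 'd'  n5⇒n6
[7] read 'd'  n6⇒n6 (fail-walked)
[8] read 'c'  n6⇒n9 (fail-walked)
[9] read 'c'  n9⇒n9 (fail-walked)
[10] read 'c'  n9⇒n9 (fail-walked)
[11] read 'a'  n9⇒n10  → match P2@[10:11]
[12] read 'd'  n10⇒n5 (fail-walked)
[13] read 'b'  n5⇒n1 (fail-walked)
[14] read 'd'  n1⇒n2
[15] read 'c'  n2⇒n3
[16] read 'b'  n3⇒n4  → match P0@[13:16],P3@[15:16]
[17] read 'd'  n4⇒n2 (fail-walked)
[18] read 'c'  n2⇒n3
[19] read 'd'  n3⇒n5 (fail-walked)
[20] read 'c'  n5⇒n9 (fail-walked)
[21] read 'a'  n9⇒n10  → match P2@[20:21]
[22] read 'a'  n10⇒n0 (fail-walked)
[23] read 'd'  n0⇒n5
[24] read 'b'  n5⇒n1 (fail-walked)
[25] read 'd'  n1⇒n2
[26] read 'b'  n2⇒n1 (fail-walked)
[27] read 'c'  n1⇒n9 (fail-walked)
[28] read 'b'  n9⇒n11  → match P3@[27:28]
[29] read 'c'  n11⇒n9 (fail-walked)
[30] read 'c'  n9⇒n9 (fail-walked)
[31] read 'b'  n9⇒n11  → match P3@[30:31]
[32] read 'c'  n11⇒n9 (fail-walked)
[33] read 'd'  n9⇒n5 (fail-walked)
[34] read 'd'  n5⇒n6
[35] read 'c'  n6⇒n9 (fail-walked)
[36] read 'a'  n9⇒n10  → match P2@[35:36]
[37] read 'd'  n10⇒n5 (fail-walked)
[38] read 'd'  n5⇒n6
[39] read 'd'  n6⇒n6 (fail-walked)

Matches: [[4,1],[11,2],[16,0],[16,3],[21,2],[28,3],[31,3],[36,2]]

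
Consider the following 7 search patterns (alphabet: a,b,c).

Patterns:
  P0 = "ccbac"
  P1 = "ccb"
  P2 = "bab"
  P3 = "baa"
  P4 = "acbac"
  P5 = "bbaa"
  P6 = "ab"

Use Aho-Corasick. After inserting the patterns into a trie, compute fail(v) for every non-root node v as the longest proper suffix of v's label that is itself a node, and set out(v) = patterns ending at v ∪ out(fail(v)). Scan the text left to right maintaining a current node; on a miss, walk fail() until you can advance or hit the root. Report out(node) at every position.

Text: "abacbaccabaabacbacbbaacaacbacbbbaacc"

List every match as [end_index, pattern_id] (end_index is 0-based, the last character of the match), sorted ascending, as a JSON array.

Build automaton:
Trie nodes:
  0='ε' goto a→10 b→6 c→1
  1='c' goto c→2
  2='cc' goto b→3
  3='ccb' goto a→4  ←P1
  4='ccba' goto c→5
  5='ccbac' goto ·  ←P0
  6='b' goto a→7 b→15
  7='ba' goto a→9 b→8
  8='bab' goto ·  ←P2
  9='baa' goto ·  ←P3
  10='a' goto b→18 c→11
  11='ac' goto b→12
  12='acb' goto a→13
  13='acba' goto c→14
  14='acbac' goto ·  ←P4
  15='bb' goto a→16
  16='bba' goto a→17
  17='bbaa' goto ·  ←P5
  18='ab' goto ·  ←P6

Failure links (BFS by depth):
  fail(1) 'c': from fail(0)=0 chase 'c': 0 ⇒ 0;  out=∅∪out(0)=∅
  fail(6) 'b': from fail(0)=0 chase 'b': 0 ⇒ 0;  out=∅∪out(0)=∅
  fail(10) 'a': from fail(0)=0 chase 'a': 0 ⇒ 0;  out=∅∪out(0)=∅
  fail(2) 'cc': from fail(1)=0 chase 'c': 0 ⇒ 1;  out=∅∪out(1)=∅
  fail(7) 'ba': from fail(6)=0 chase 'a': 0 ⇒ 10;  out=∅∪out(10)=∅
  fail(11) 'ac': from fail(10)=0 chase 'c': 0 ⇒ 1;  out=∅∪out(1)=∅
  fail(15) 'bb': from fail(6)=0 chase 'b': 0 ⇒ 6;  out=∅∪out(6)=∅
  fail(18) 'ab': from fail(10)=0 chase 'b': 0 ⇒ 6;  out={6}∪out(6)={6}
  fail(3) 'ccb': from fail(2)=1 chase 'b': 1→0 ⇒ 6;  out={1}∪out(6)={1}
  fail(8) 'bab': from fail(7)=10 chase 'b': 10 ⇒ 18;  out={2}∪out(18)={2,6}
  fail(9) 'baa': from fail(7)=10 chase 'a': 10→0 ⇒ 10;  out={3}∪out(10)={3}
  fail(12) 'acb': from fail(11)=1 chase 'b': 1→0 ⇒ 6;  out=∅∪out(6)=∅
  fail(16) 'bba': from fail(15)=6 chase 'a': 6 ⇒ 7;  out=∅∪out(7)=∅
  fail(4) 'ccba': from fail(3)=6 chase 'a': 6 ⇒ 7;  out=∅∪out(7)=∅
  fail(13) 'acba': from fail(12)=6 chase 'a': 6 ⇒ 7;  out=∅∪out(7)=∅
  fail(17) 'bbaa': from fail(16)=7 chase 'a': 7 ⇒ 9;  out={5}∪out(9)={3,5}
  fail(5) 'ccbac': from fail(4)=7 chase 'c': 7→10 ⇒ 11;  out={0}∪out(11)={0}
  fail(14) 'acbac': from fail(13)=7 chase 'c': 7→10 ⇒ 11;  out={4}∪out(11)={4}

Text stream:
i=0 'a': node 0→10
i=1 'b': node 10→18  emit P6@[0:1]
i=2 'a': node 18→7 (via fail)
i=3 'c': node 7→11 (via fail)
i=4 'b': node 11→12
i=5 'a': node 12→13
i=6 'c': node 13→14  emit P4@[2:6]
i=7 'c': node 14→2 (via fail)
i=8 'a': node 2→10 (via fail)
i=9 'b': node 10→18  emit P6@[8:9]
i=10 'a': node 18→7 (via fail)
i=11 'a': node 7→9  emit P3@[9:11]
i=12 'b': node 9→18 (via fail)  emit P6@[11:12]
i=13 'a': node 18→7 (via fail)
i=14 'c': node 7→11 (via fail)
i=15 'b': node 11→12
i=16 'a': node 12→13
i=17 'c': node 13→14  emit P4@[13:17]
i=18 'b': node 14→12 (via fail)
i=19 'b': node 12→15 (via fail)
i=20 'a': node 15→16
i=21 'a': node 16→17  emit P3@[19:21],P5@[18:21]
i=22 'c': node 17→11 (via fail)
i=23 'a': node 11→10 (via fail)
i=24 'a': node 10→10 (via fail)
i=25 'c': node 10→11
i=26 'b': node 11→12
i=27 'a': node 12→13
i=28 'c': node 13→14  emit P4@[24:28]
i=29 'b': node 14→12 (via fail)
i=30 'b': node 12→15 (via fail)
i=31 'b': node 15→15 (via fail)
i=32 'a': node 15→16
i=33 'a': node 16→17  emit P3@[31:33],P5@[30:33]
i=34 'c': node 17→11 (via fail)
i=35 'c': node 11→2 (via fail)

Result: [[1,6],[6,4],[9,6],[11,3],[12,6],[17,4],[21,3],[21,5],[28,4],[33,3],[33,5]]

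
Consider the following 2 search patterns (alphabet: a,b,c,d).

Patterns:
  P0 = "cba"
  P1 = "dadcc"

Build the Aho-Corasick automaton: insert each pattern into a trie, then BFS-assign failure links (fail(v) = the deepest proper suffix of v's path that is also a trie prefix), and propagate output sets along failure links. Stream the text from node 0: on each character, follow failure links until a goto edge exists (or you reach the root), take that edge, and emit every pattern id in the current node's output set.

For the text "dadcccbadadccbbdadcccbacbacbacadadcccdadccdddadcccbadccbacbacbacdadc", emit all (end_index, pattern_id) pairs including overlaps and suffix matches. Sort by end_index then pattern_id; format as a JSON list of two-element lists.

Construct AC machine:
Trie nodes:
  0='ε' goto c→1 d→4
  1='c' goto b→2
  2='cb' goto a→3
  3='cba' goto ·  [P0 ends]
  4='d' goto a→5
  5='da' goto d→6
  6='dad' goto c→7
  7='dadc' goto c→8
  8='dadcc' goto ·  [P1 ends]

BFS fail/out derivation:
  fail(1) 'c': from fail(0)=0 chase 'c': 0 ⇒ 0;  out=∅∪out(0)=∅
  fail(4) 'd': from fail(0)=0 chase 'd': 0 ⇒ 0;  out=∅∪out(0)=∅
  fail(2) 'cb': from fail(1)=0 chase 'b': 0 ⇒ 0;  out=∅∪out(0)=∅
  fail(5) 'da': from fail(4)=0 chase 'a': 0 ⇒ 0;  out=∅∪out(0)=∅
  fail(3) 'cba': from fail(2)=0 chase 'a': 0 ⇒ 0;  out={0}∪out(0)={0}
  fail(6) 'dad': from fail(5)=0 chase 'd': 0 ⇒ 4;  out=∅∪out(4)=∅
  fail(7) 'dadc': from fail(6)=4 chase 'c': 4→0 ⇒ 1;  out=∅∪out(1)=∅
  fail(8) 'dadcc': from fail(7)=1 chase 'c': 1→0 ⇒ 1;  out={1}∪out(1)={1}

Run:
pos 0 'd': at 4
pos 1 'a': at 5
pos 2 'd': at 6
pos 3 'c': at 7
pos 4 'c': at 8  ** P1@[0:4]
pos 5 'c': at 1 (fail-walked)
pos 6 'b': at 2
pos 7 'a': at 3  ** P0@[5:7]
pos 8 'd': at 4 (fail-walked)
pos 9 'a': at 5
pos 10 'd': at 6
pos 11 'c': at 7
pos 12 'c': at 8  ** P1@[8:12]
pos 13 'b': at 2 (fail-walked)
pos 14 'b': at 0 (fail-walked)
pos 15 'd': at 4
pos 16 'a': at 5
pos 17 'd': at 6
pos 18 'c': at 7
pos 19 'c': at 8  ** P1@[15:19]
pos 20 'c': at 1 (fail-walked)
pos 21 'b': at 2
pos 22 'a': at 3  ** P0@[20:22]
pos 23 'c': at 1 (fail-walked)
pos 24 'b': at 2
pos 25 'a': at 3  ** P0@[23:25]
pos 26 'c': at 1 (fail-walked)
pos 27 'b': at 2
pos 28 'a': at 3  ** P0@[26:28]
pos 29 'c': at 1 (fail-walked)
pos 30 'a': at 0 (fail-walked)
pos 31 'd': at 4
pos 32 'a': at 5
pos 33 'd': at 6
pos 34 'c': at 7
pos 35 'c': at 8  ** P1@[31:35]
pos 36 'c': at 1 (fail-walked)
pos 37 'd': at 4 (fail-walked)
pos 38 'a': at 5
pos 39 'd': at 6
pos 40 'c': at 7
pos 41 'c': at 8  ** P1@[37:41]
pos 42 'd': at 4 (fail-walked)
pos 43 'd': at 4 (fail-walked)
pos 44 'd': at 4 (fail-walked)
pos 45 'a': at 5
pos 46 'd': at 6
pos 47 'c': at 7
pos 48 'c': at 8  ** P1@[44:48]
pos 49 'c': at 1 (fail-walked)
pos 50 'b': at 2
pos 51 'a': at 3  ** P0@[49:51]
pos 52 'd': at 4 (fail-walked)
pos 53 'c': at 1 (fail-walked)
pos 54 'c': at 1 (fail-walked)
pos 55 'b': at 2
pos 56 'a': at 3  ** P0@[54:56]
pos 57 'c': at 1 (fail-walked)
pos 58 'b': at 2
pos 59 'a': at 3  ** P0@[57:59]
pos 60 'c': at 1 (fail-walked)
pos 61 'b': at 2
pos 62 'a': at 3  ** P0@[60:62]
pos 63 'c': at 1 (fail-walked)
pos 64 'd': at 4 (fail-walked)
pos 65 'a': at 5
pos 66 'd': at 6
pos 67 'c': at 7

Result: [[4,1],[7,0],[12,1],[19,1],[22,0],[25,0],[28,0],[35,1],[41,1],[48,1],[51,0],[56,0],[59,0],[62,0]]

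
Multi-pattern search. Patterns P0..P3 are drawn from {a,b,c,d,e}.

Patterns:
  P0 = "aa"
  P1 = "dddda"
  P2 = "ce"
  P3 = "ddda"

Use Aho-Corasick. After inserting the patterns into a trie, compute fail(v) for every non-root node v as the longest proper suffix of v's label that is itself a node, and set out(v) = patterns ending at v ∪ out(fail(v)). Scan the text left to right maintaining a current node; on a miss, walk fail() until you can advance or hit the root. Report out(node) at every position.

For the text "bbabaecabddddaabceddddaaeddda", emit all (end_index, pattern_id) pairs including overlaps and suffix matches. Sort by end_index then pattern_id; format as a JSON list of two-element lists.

Build:
Trie (insert patterns):
  n0 'ε': a→1 c→8 d→3
  n1 'a': a→2
  n2 'aa': ·  ←P0
  n3 'd': d→4
  n4 'dd': d→5
  n5 'ddd': a→10 d→6
  n6 'dddd': a→7
  n7 'dddda': ·  ←P1
  n8 'c': e→9
  n9 'ce': ·  ←P2
  n10 'ddda': ·  ←P3

BFS fail/out derivation:
  fail(1) 'a': from fail(0)=0 chase 'a': 0 ⇒ 0;  out=∅∪out(0)=∅
  fail(3) 'd': from fail(0)=0 chase 'd': 0 ⇒ 0;  out=∅∪out(0)=∅
  fail(8) 'c': from fail(0)=0 chase 'c': 0 ⇒ 0;  out=∅∪out(0)=∅
  fail(2) 'aa': from fail(1)=0 chase 'a': 0 ⇒ 1;  out={0}∪out(1)={0}
  fail(4) 'dd': from fail(3)=0 chase 'd': 0 ⇒ 3;  out=∅∪out(3)=∅
  fail(9) 'ce': from fail(8)=0 chase 'e': 0 ⇒ 0;  out={2}∪out(0)={2}
  fail(5) 'ddd': from fail(4)=3 chase 'd': 3 ⇒ 4;  out=∅∪out(4)=∅
  fail(6) 'dddd': from fail(5)=4 chase 'd': 4 ⇒ 5;  out=∅∪out(5)=∅
  fail(10) 'ddda': from fail(5)=4 chase 'a': 4→3→0 ⇒ 1;  out={3}∪out(1)={3}
  fail(7) 'dddda': from fail(6)=5 chase 'a': 5 ⇒ 10;  out={1}∪out(10)={1,3}

Scan:
pos 0 'b': at 0
pos 1 'b': at 0
pos 2 'a': at 1
pos 3 'b': at 0 (via fail)
pos 4 'a': at 1
pos 5 'e': at 0 (via fail)
pos 6 'c': at 8
pos 7 'a': at 1 (via fail)
pos 8 'b': at 0 (via fail)
pos 9 'd': at 3
pos 10 'd': at 4
pos 11 'd': at 5
pos 12 'd': at 6
pos 13 'a': at 7  emit P1@[9:13],P3@[10:13]
pos 14 'a': at 2 (via fail)  emit P0@[13:14]
pos 15 'b': at 0 (via fail)
pos 16 'c': at 8
pos 17 'e': at 9  emit P2@[16:17]
pos 18 'd': at 3 (via fail)
pos 19 'd': at 4
pos 20 'd': at 5
pos 21 'd': at 6
pos 22 'a': at 7  emit P1@[18:22],P3@[19:22]
pos 23 'a': at 2 (via fail)  emit P0@[22:23]
pos 24 'e': at 0 (via fail)
pos 25 'd': at 3
pos 26 'd': at 4
pos 27 'd': at 5
pos 28 'a': at 10  emit P3@[25:28]

All matches (sorted): [[13,1],[13,3],[14,0],[17,2],[22,1],[22,3],[23,0],[28,3]]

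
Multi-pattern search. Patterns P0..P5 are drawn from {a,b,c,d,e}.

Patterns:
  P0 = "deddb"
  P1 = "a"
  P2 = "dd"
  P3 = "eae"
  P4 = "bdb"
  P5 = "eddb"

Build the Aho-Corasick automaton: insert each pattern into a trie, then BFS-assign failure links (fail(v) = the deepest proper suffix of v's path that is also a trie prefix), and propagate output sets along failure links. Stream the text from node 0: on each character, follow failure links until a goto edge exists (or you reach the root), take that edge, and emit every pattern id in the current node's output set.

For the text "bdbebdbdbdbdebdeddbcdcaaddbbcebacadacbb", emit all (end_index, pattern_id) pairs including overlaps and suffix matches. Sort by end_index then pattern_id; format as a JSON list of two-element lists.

Build:
Trie (insert patterns):
  0='ε' goto a→6 b→11 d→1 e→8
  1='d' goto d→7 e→2
  2='de' goto d→3
  3='ded' goto d→4
  4='dedd' goto b→5
  5='deddb' goto ·  ←P0
  6='a' goto ·  ←P1
  7='dd' goto ·  ←P2
  8='e' goto a→9 d→14
  9='ea' goto e→10
  10='eae' goto ·  ←P3
  11='b' goto d→12
  12='bd' goto b→13
  13='bdb' goto ·  ←P4
  14='ed' goto d→15
  15='edd' goto b→16
  16='eddb' goto ·  ←P5

BFS fail/out derivation:
  n1('d'): parent n0 fail=0; on 'd' 0 → fail=0;  out ∅∪∅=∅
  n6('a'): parent n0 fail=0; on 'a' 0 → fail=0;  out {1}∪∅={1}
  n8('e'): parent n0 fail=0; on 'e' 0 → fail=0;  out ∅∪∅=∅
  n11('b'): parent n0 fail=0; on 'b' 0 → fail=0;  out ∅∪∅=∅
  n2('de'): parent n1 fail=0; on 'e' 0 → fail=8;  out ∅∪∅=∅
  n7('dd'): parent n1 fail=0; on 'd' 0 → fail=1;  out {2}∪∅={2}
  n9('ea'): parent n8 fail=0; on 'a' 0 → fail=6;  out ∅∪{1}={1}
  n12('bd'): parent n11 fail=0; on 'd' 0 → fail=1;  out ∅∪∅=∅
  n14('ed'): parent n8 fail=0; on 'd' 0 → fail=1;  out ∅∪∅=∅
  n3('ded'): parent n2 fail=8; on 'd' 8 → fail=14;  out ∅∪∅=∅
  n10('eae'): parent n9 fail=6; on 'e' 6→0 → fail=8;  out {3}∪∅={3}
  n13('bdb'): parent n12 fail=1; on 'b' 1→0 → fail=11;  out {4}∪∅={4}
  n15('edd'): parent n14 fail=1; on 'd' 1 → fail=7;  out ∅∪{2}={2}
  n4('dedd'): parent n3 fail=14; on 'd' 14 → fail=15;  out ∅∪{2}={2}
  n16('eddb'): parent n15 fail=7; on 'b' 7→1→0 → fail=11;  out {5}∪∅={5}
  n5('deddb'): parent n4 fail=15; on 'b' 15 → fail=16;  out {0}∪{5}={0,5}

Scan:
[0] read 'b'  n0⇒n11
[1] read 'd'  n11⇒n12
[2] read 'b'  n12⇒n13  → match P4@[0:2]
[3] read 'e'  n13⇒n8 (via fail)
[4] read 'b'  n8⇒n11 (via fail)
[5] read 'd'  n11⇒n12
[6] read 'b'  n12⇒n13  → match P4@[4:6]
[7] read 'd'  n13⇒n12 (via fail)
[8] read 'b'  n12⇒n13  → match P4@[6:8]
[9] read 'd'  n13⇒n12 (via fail)
[10] read 'b'  n12⇒n13  → match P4@[8:10]
[11] read 'd'  n13⇒n12 (via fail)
[12] read 'e'  n12⇒n2 (via fail)
[13] read 'b'  n2⇒n11 (via fail)
[14] read 'd'  n11⇒n12
[15] read 'e'  n12⇒n2 (via fail)
[16] read 'd'  n2⇒n3
[17] read 'd'  n3⇒n4  → match P2@[16:17]
[18] read 'b'  n4⇒n5  → match P0@[14:18],P5@[15:18]
[19] read 'c'  n5⇒n0 (via fail)
[20] read 'd'  n0⇒n1
[21] read 'c'  n1⇒n0 (via fail)
[22] read 'a'  n0⇒n6  → match P1@[22:22]
[23] read 'a'  n6⇒n6 (via fail)  → match P1@[23:23]
[24] read 'd'  n6⇒n1 (via fail)
[25] read 'd'  n1⇒n7  → match P2@[24:25]
[26] read 'b'  n7⇒n11 (via fail)
[27] read 'b'  n11⇒n11 (via fail)
[28] read 'c'  n11⇒n0 (via fail)
[29] read 'e'  n0⇒n8
[30] read 'b'  n8⇒n11 (via fail)
[31] read 'a'  n11⇒n6 (via fail)  → match P1@[31:31]
[32] read 'c'  n6⇒n0 (via fail)
[33] read 'a'  n0⇒n6  → match P1@[33:33]
[34] read 'd'  n6⇒n1 (via fail)
[35] read 'a'  n1⇒n6 (via fail)  → match P1@[35:35]
[36] read 'c'  n6⇒n0 (via fail)
[37] read 'b'  n0⇒n11
[38] read 'b'  n11⇒n11 (via fail)

Matches: [[2,4],[6,4],[8,4],[10,4],[17,2],[18,0],[18,5],[22,1],[23,1],[25,2],[31,1],[33,1],[35,1]]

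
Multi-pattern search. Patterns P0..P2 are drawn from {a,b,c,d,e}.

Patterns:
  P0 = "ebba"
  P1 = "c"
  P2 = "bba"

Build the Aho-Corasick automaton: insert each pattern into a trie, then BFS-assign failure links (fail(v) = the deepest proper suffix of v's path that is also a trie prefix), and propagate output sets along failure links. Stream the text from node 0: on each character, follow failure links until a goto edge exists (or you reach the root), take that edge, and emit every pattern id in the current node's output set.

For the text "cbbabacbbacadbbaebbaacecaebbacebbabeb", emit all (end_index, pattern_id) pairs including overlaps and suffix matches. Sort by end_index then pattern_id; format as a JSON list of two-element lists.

Construct AC machine:
Trie (insert patterns):
  n0 'ε': b→6 c→5 e→1
  n1 'e': b→2
  n2 'eb': b→3
  n3 'ebb': a→4
  n4 'ebba': ·  [P0 ends]
  n5 'c': ·  [P1 ends]
  n6 'b': b→7
  n7 'bb': a→8
  n8 'bba': ·  [P2 ends]

BFS fail/out derivation:
  fail(1) 'e': from fail(0)=0 chase 'e': 0 ⇒ 0;  out=∅∪out(0)=∅
  fail(5) 'c': from fail(0)=0 chase 'c': 0 ⇒ 0;  out={1}∪out(0)={1}
  fail(6) 'b': from fail(0)=0 chase 'b': 0 ⇒ 0;  out=∅∪out(0)=∅
  fail(2) 'eb': from fail(1)=0 chase 'b': 0 ⇒ 6;  out=∅∪out(6)=∅
  fail(7) 'bb': from fail(6)=0 chase 'b': 0 ⇒ 6;  out=∅∪out(6)=∅
  fail(3) 'ebb': from fail(2)=6 chase 'b': 6 ⇒ 7;  out=∅∪out(7)=∅
  fail(8) 'bba': from fail(7)=6 chase 'a': 6→0 ⇒ 0;  out={2}∪out(0)={2}
  fail(4) 'ebba': from fail(3)=7 chase 'a': 7 ⇒ 8;  out={0}∪out(8)={0,2}

Scan:
pos 0 'c': at 5  → match P1@[0:0]
pos 1 'b': at 6 (fail-walked)
pos 2 'b': at 7
pos 3 'a': at 8  → match P2@[1:3]
pos 4 'b': at 6 (fail-walked)
pos 5 'a': at 0 (fail-walked)
pos 6 'c': at 5  → match P1@[6:6]
pos 7 'b': at 6 (fail-walked)
pos 8 'b': at 7
pos 9 'a': at 8  → match P2@[7:9]
pos 10 'c': at 5 (fail-walked)  → match P1@[10:10]
pos 11 'a': at 0 (fail-walked)
pos 12 'd': at 0
pos 13 'b': at 6
pos 14 'b': at 7
pos 15 'a': at 8  → match P2@[13:15]
pos 16 'e': at 1 (fail-walked)
pos 17 'b': at 2
pos 18 'b': at 3
pos 19 'a': at 4  → match P0@[16:19],P2@[17:19]
pos 20 'a': at 0 (fail-walked)
pos 21 'c': at 5  → match P1@[21:21]
pos 22 'e': at 1 (fail-walked)
pos 23 'c': at 5 (fail-walked)  → match P1@[23:23]
pos 24 'a': at 0 (fail-walked)
pos 25 'e': at 1
pos 26 'b': at 2
pos 27 'b': at 3
pos 28 'a': at 4  → match P0@[25:28],P2@[26:28]
pos 29 'c': at 5 (fail-walked)  → match P1@[29:29]
pos 30 'e': at 1 (fail-walked)
pos 31 'b': at 2
pos 32 'b': at 3
pos 33 'a': at 4  → match P0@[30:33],P2@[31:33]
pos 34 'b': at 6 (fail-walked)
pos 35 'e': at 1 (fail-walked)
pos 36 'b': at 2

All matches (sorted): [[0,1],[3,2],[6,1],[9,2],[10,1],[15,2],[19,0],[19,2],[21,1],[23,1],[28,0],[28,2],[29,1],[33,0],[33,2]]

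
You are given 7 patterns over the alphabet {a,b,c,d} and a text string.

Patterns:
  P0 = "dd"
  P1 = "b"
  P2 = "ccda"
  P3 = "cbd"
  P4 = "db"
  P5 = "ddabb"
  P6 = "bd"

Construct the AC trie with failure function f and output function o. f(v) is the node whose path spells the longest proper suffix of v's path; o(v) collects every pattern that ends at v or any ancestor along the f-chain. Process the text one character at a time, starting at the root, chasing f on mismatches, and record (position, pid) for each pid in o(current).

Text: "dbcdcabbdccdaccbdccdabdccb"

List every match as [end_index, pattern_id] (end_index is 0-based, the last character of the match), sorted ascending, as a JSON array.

Build automaton:
Trie (insert patterns):
  n0 'ε': b→3 c→4 d→1
  n1 'd': b→10 d→2
  n2 'dd': a→11  [P0 ends]
  n3 'b': d→14  [P1 ends]
  n4 'c': b→8 c→5
  n5 'cc': d→6
  n6 'ccd': a→7
  n7 'ccda': ·  [P2 ends]
  n8 'cb': d→9
  n9 'cbd': ·  [P3 ends]
  n10 'db': ·  [P4 ends]
  n11 'dda': b→12
  n12 'ddab': b→13
  n13 'ddabb': ·  [P5 ends]
  n14 'bd': ·  [P6 ends]

BFS fail/out derivation:
  n1('d'): parent n0 fail=0; on 'd' 0 → fail=0;  out ∅∪∅=∅
  n3('b'): parent n0 fail=0; on 'b' 0 → fail=0;  out {1}∪∅={1}
  n4('c'): parent n0 fail=0; on 'c' 0 → fail=0;  out ∅∪∅=∅
  n2('dd'): parent n1 fail=0; on 'd' 0 → fail=1;  out {0}∪∅={0}
  n5('cc'): parent n4 fail=0; on 'c' 0 → fail=4;  out ∅∪∅=∅
  n8('cb'): parent n4 fail=0; on 'b' 0 → fail=3;  out ∅∪{1}={1}
  n10('db'): parent n1 fail=0; on 'b' 0 → fail=3;  out {4}∪{1}={1,4}
  n14('bd'): parent n3 fail=0; on 'd' 0 → fail=1;  out {6}∪∅={6}
  n6('ccd'): parent n5 fail=4; on 'd' 4→0 → fail=1;  out ∅∪∅=∅
  n9('cbd'): parent n8 fail=3; on 'd' 3 → fail=14;  out {3}∪{6}={3,6}
  n11('dda'): parent n2 fail=1; on 'a' 1→0 → fail=0;  out ∅∪∅=∅
  n7('ccda'): parent n6 fail=1; on 'a' 1→0 → fail=0;  out {2}∪∅={2}
  n12('ddab'): parent n11 fail=0; on 'b' 0 → fail=3;  out ∅∪{1}={1}
  n13('ddabb'): parent n12 fail=3; on 'b' 3→0 → fail=3;  out {5}∪{1}={1,5}

Text stream:
i=0 'd': node 0→1
i=1 'b': node 1→10  ** P1@[1:1],P4@[0:1]
i=2 'c': node 10→4 (via fail)
i=3 'd': node 4→1 (via fail)
i=4 'c': node 1→4 (via fail)
i=5 'a': node 4→0 (via fail)
i=6 'b': node 0→3  ** P1@[6:6]
i=7 'b': node 3→3 (via fail)  ** P1@[7:7]
i=8 'd': node 3→14  ** P6@[7:8]
i=9 'c': node 14→4 (via fail)
i=10 'c': node 4→5
i=11 'd': node 5→6
i=12 'a': node 6→7  ** P2@[9:12]
i=13 'c': node 7→4 (via fail)
i=14 'c': node 4→5
i=15 'b': node 5→8 (via fail)  ** P1@[15:15]
i=16 'd': node 8→9  ** P3@[14:16],P6@[15:16]
i=17 'c': node 9→4 (via fail)
i=18 'c': node 4→5
i=19 'd': node 5→6
i=20 'a': node 6→7  ** P2@[17:20]
i=21 'b': node 7→3 (via fail)  ** P1@[21:21]
i=22 'd': node 3→14  ** P6@[21:22]
i=23 'c': node 14→4 (via fail)
i=24 'c': node 4→5
i=25 'b': node 5→8 (via fail)  ** P1@[25:25]

Result: [[1,1],[1,4],[6,1],[7,1],[8,6],[12,2],[15,1],[16,3],[16,6],[20,2],[21,1],[22,6],[25,1]]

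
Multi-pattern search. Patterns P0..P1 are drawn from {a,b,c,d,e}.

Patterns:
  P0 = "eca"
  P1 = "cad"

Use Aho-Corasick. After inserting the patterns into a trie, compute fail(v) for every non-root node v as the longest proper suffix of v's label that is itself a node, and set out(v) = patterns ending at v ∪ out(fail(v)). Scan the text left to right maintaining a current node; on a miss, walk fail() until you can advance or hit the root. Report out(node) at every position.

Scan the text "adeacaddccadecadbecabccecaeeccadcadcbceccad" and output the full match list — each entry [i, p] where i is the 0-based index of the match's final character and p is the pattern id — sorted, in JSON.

Build automaton:
Trie nodes:
  0='ε' goto c→4 e→1
  1='e' goto c→2
  2='ec' goto a→3
  3='eca' goto ·  [P0 ends]
  4='c' goto a→5
  5='ca' goto d→6
  6='cad' goto ·  [P1 ends]

Failure links (BFS by depth):
  fail(1) 'e': from fail(0)=0 chase 'e': 0 ⇒ 0;  out=∅∪out(0)=∅
  fail(4) 'c': from fail(0)=0 chase 'c': 0 ⇒ 0;  out=∅∪out(0)=∅
  fail(2) 'ec': from fail(1)=0 chase 'c': 0 ⇒ 4;  out=∅∪out(4)=∅
  fail(5) 'ca': from fail(4)=0 chase 'a': 0 ⇒ 0;  out=∅∪out(0)=∅
  fail(3) 'eca': from fail(2)=4 chase 'a': 4 ⇒ 5;  out={0}∪out(5)={0}
  fail(6) 'cad': from fail(5)=0 chase 'd': 0 ⇒ 0;  out={1}∪out(0)={1}

Run:
i=0 'a': node 0→0
i=1 'd': node 0→0
i=2 'e': node 0→1
i=3 'a': node 1→0 (fail-walked)
i=4 'c': node 0→4
i=5 'a': node 4→5
i=6 'd': node 5→6  → match P1@[4:6]
i=7 'd': node 6→0 (fail-walked)
i=8 'c': node 0→4
i=9 'c': node 4→4 (fail-walked)
i=10 'a': node 4→5
i=11 'd': node 5→6  → match P1@[9:11]
i=12 'e': node 6→1 (fail-walked)
i=13 'c': node 1→2
i=14 'a': node 2→3  → match P0@[12:14]
i=15 'd': node 3→6 (fail-walked)  → match P1@[13:15]
i=16 'b': node 6→0 (fail-walked)
i=17 'e': node 0→1
i=18 'c': node 1→2
i=19 'a': node 2→3  → match P0@[17:19]
i=20 'b': node 3→0 (fail-walked)
i=21 'c': node 0→4
i=22 'c': node 4→4 (fail-walked)
i=23 'e': node 4→1 (fail-walked)
i=24 'c': node 1→2
i=25 'a': node 2→3  → match P0@[23:25]
i=26 'e': node 3→1 (fail-walked)
i=27 'e': node 1→1 (fail-walked)
i=28 'c': node 1→2
i=29 'c': node 2→4 (fail-walked)
i=30 'a': node 4→5
i=31 'd': node 5→6  → match P1@[29:31]
i=32 'c': node 6→4 (fail-walked)
i=33 'a': node 4→5
i=34 'd': node 5→6  → match P1@[32:34]
i=35 'c': node 6→4 (fail-walked)
i=36 'b': node 4→0 (fail-walked)
i=37 'c': node 0→4
i=38 'e': node 4→1 (fail-walked)
i=39 'c': node 1→2
i=40 'c': node 2→4 (fail-walked)
i=41 'a': node 4→5
i=42 'd': node 5→6  → match P1@[40:42]

All matches (sorted): [[6,1],[11,1],[14,0],[15,1],[19,0],[25,0],[31,1],[34,1],[42,1]]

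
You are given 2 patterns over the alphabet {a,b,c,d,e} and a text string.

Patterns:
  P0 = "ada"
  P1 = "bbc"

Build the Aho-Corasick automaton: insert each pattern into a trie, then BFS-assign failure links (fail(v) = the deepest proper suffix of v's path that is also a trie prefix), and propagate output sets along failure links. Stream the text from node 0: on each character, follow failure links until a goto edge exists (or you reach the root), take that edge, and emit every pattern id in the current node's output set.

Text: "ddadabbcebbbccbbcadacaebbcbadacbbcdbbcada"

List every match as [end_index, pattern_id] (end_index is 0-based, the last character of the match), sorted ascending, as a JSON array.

Build:
Trie (insert patterns):
  n0 'ε': a→1 b→4
  n1 'a': d→2
  n2 'ad': a→3
  n3 'ada': ·  [P0 ends]
  n4 'b': b→5
  n5 'bb': c→6
  n6 'bbc': ·  [P1 ends]

Failure links (BFS by depth):
  n1('a'): parent n0 fail=0; on 'a' 0 → fail=0;  out ∅∪∅=∅
  n4('b'): parent n0 fail=0; on 'b' 0 → fail=0;  out ∅∪∅=∅
  n2('ad'): parent n1 fail=0; on 'd' 0 → fail=0;  out ∅∪∅=∅
  n5('bb'): parent n4 fail=0; on 'b' 0 → fail=4;  out ∅∪∅=∅
  n3('ada'): parent n2 fail=0; on 'a' 0 → fail=1;  out {0}∪∅={0}
  n6('bbc'): parent n5 fail=4; on 'c' 4→0 → fail=0;  out {1}∪∅={1}

Run:
i=0 'd': node 0→0
i=1 'd': node 0→0
i=2 'a': node 0→1
i=3 'd': node 1→2
i=4 'a': node 2→3  emit P0@[2:4]
i=5 'b': node 3→4 (via fail)
i=6 'b': node 4→5
i=7 'c': node 5→6  emit P1@[5:7]
i=8 'e': node 6→0 (via fail)
i=9 'b': node 0→4
i=10 'b': node 4→5
i=11 'b': node 5→5 (via fail)
i=12 'c': node 5→6  emit P1@[10:12]
i=13 'c': node 6→0 (via fail)
i=14 'b': node 0→4
i=15 'b': node 4→5
i=16 'c': node 5→6  emit P1@[14:16]
i=17 'a': node 6→1 (via fail)
i=18 'd': node 1→2
i=19 'a': node 2→3  emit P0@[17:19]
i=20 'c': node 3→0 (via fail)
i=21 'a': node 0→1
i=22 'e': node 1→0 (via fail)
i=23 'b': node 0→4
i=24 'b': node 4→5
i=25 'c': node 5→6  emit P1@[23:25]
i=26 'b': node 6→4 (via fail)
i=27 'a': node 4→1 (via fail)
i=28 'd': node 1→2
i=29 'a': node 2→3  emit P0@[27:29]
i=30 'c': node 3→0 (via fail)
i=31 'b': node 0→4
i=32 'b': node 4→5
i=33 'c': node 5→6  emit P1@[31:33]
i=34 'd': node 6→0 (via fail)
i=35 'b': node 0→4
i=36 'b': node 4→5
i=37 'c': node 5→6  emit P1@[35:37]
i=38 'a': node 6→1 (via fail)
i=39 'd': node 1→2
i=40 'a': node 2→3  emit P0@[38:40]

Matches: [[4,0],[7,1],[12,1],[16,1],[19,0],[25,1],[29,0],[33,1],[37,1],[40,0]]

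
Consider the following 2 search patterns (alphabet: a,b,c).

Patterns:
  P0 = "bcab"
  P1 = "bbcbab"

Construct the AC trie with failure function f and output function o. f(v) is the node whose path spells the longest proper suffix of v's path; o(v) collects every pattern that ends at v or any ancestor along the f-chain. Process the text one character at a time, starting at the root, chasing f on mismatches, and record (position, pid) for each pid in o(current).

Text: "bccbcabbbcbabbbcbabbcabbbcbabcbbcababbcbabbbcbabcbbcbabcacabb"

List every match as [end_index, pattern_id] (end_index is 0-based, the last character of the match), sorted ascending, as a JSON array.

Build:
Trie nodes:
  0='ε' goto b→1
  1='b' goto b→5 c→2
  2='bc' goto a→3
  3='bca' goto b→4
  4='bcab' goto ·  [P0 ends]
  5='bb' goto c→6
  6='bbc' goto b→7
  7='bbcb' goto a→8
  8='bbcba' goto b→9
  9='bbcbab' goto ·  [P1 ends]

Failure links (BFS by depth):
  n1('b'): parent n0 fail=0; on 'b' 0 → fail=0;  out ∅∪∅=∅
  n2('bc'): parent n1 fail=0; on 'c' 0 → fail=0;  out ∅∪∅=∅
  n5('bb'): parent n1 fail=0; on 'b' 0 → fail=1;  out ∅∪∅=∅
  n3('bca'): parent n2 fail=0; on 'a' 0 → fail=0;  out ∅∪∅=∅
  n6('bbc'): parent n5 fail=1; on 'c' 1 → fail=2;  out ∅∪∅=∅
  n4('bcab'): parent n3 fail=0; on 'b' 0 → fail=1;  out {0}∪∅={0}
  n7('bbcb'): parent n6 fail=2; on 'b' 2→0 → fail=1;  out ∅∪∅=∅
  n8('bbcba'): parent n7 fail=1; on 'a' 1→0 → fail=0;  out ∅∪∅=∅
  n9('bbcbab'): parent n8 fail=0; on 'b' 0 → fail=1;  out {1}∪∅={1}

Run:
i=0 'b': node 0→1
i=1 'c': node 1→2
i=2 'c': node 2→0 (fail-walked)
i=3 'b': node 0→1
i=4 'c': node 1→2
i=5 'a': node 2→3
i=6 'b': node 3→4  ** P0@[3:6]
i=7 'b': node 4→5 (fail-walked)
i=8 'b': node 5→5 (fail-walked)
i=9 'c': node 5→6
i=10 'b': node 6→7
i=11 'a': node 7→8
i=12 'b': node 8→9  ** P1@[7:12]
i=13 'b': node 9→5 (fail-walked)
i=14 'b': node 5→5 (fail-walked)
i=15 'c': node 5→6
i=16 'b': node 6→7
i=17 'a': node 7→8
i=18 'b': node 8→9  ** P1@[13:18]
i=19 'b': node 9→5 (fail-walked)
i=20 'c': node 5→6
i=21 'a': node 6→3 (fail-walked)
i=22 'b': node 3→4  ** P0@[19:22]
i=23 'b': node 4→5 (fail-walked)
i=24 'b': node 5→5 (fail-walked)
i=25 'c': node 5→6
i=26 'b': node 6→7
i=27 'a': node 7→8
i=28 'b': node 8→9  ** P1@[23:28]
i=29 'c': node 9→2 (fail-walked)
i=30 'b': node 2→1 (fail-walked)
i=31 'b': node 1→5
i=32 'c': node 5→6
i=33 'a': node 6→3 (fail-walked)
i=34 'b': node 3→4  ** P0@[31:34]
i=35 'a': node 4→0 (fail-walked)
i=36 'b': node 0→1
i=37 'b': node 1→5
i=38 'c': node 5→6
i=39 'b': node 6→7
i=40 'a': node 7→8
i=41 'b': node 8→9  ** P1@[36:41]
i=42 'b': node 9→5 (fail-walked)
i=43 'b': node 5→5 (fail-walked)
i=44 'c': node 5→6
i=45 'b': node 6→7
i=46 'a': node 7→8
i=47 'b': node 8→9  ** P1@[42:47]
i=48 'c': node 9→2 (fail-walked)
i=49 'b': node 2→1 (fail-walked)
i=50 'b': node 1→5
i=51 'c': node 5→6
i=52 'b': node 6→7
i=53 'a': node 7→8
i=54 'b': node 8→9  ** P1@[49:54]
i=55 'c': node 9→2 (fail-walked)
i=56 'a': node 2→3
i=57 'c': node 3→0 (fail-walked)
i=58 'a': node 0→0
i=59 'b': node 0→1
i=60 'b': node 1→5

Matches: [[6,0],[12,1],[18,1],[22,0],[28,1],[34,0],[41,1],[47,1],[54,1]]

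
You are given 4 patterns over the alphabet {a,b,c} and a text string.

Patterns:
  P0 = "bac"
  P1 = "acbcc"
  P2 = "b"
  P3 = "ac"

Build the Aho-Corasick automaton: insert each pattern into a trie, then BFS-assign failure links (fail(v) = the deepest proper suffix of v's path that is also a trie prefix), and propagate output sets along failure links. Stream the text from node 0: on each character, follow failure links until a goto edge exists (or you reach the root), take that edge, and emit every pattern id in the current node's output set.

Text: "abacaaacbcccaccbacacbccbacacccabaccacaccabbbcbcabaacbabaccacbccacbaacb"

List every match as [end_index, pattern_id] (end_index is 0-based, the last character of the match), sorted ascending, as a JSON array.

Build:
Trie (insert patterns):
  n0 'ε': a→4 b→1
  n1 'b': a→2  [P2 ends]
  n2 'ba': c→3
  n3 'bac': ·  [P0 ends]
  n4 'a': c→5
  n5 'ac': b→6  [P3 ends]
  n6 'acb': c→7
  n7 'acbc': c→8
  n8 'acbcc': ·  [P1 ends]

Failure links (BFS by depth):
  fail(1) 'b': from fail(0)=0 chase 'b': 0 ⇒ 0;  out={2}∪out(0)={2}
  fail(4) 'a': from fail(0)=0 chase 'a': 0 ⇒ 0;  out=∅∪out(0)=∅
  fail(2) 'ba': from fail(1)=0 chase 'a': 0 ⇒ 4;  out=∅∪out(4)=∅
  fail(5) 'ac': from fail(4)=0 chase 'c': 0 ⇒ 0;  out={3}∪out(0)={3}
  fail(3) 'bac': from fail(2)=4 chase 'c': 4 ⇒ 5;  out={0}∪out(5)={0,3}
  fail(6) 'acb': from fail(5)=0 chase 'b': 0 ⇒ 1;  out=∅∪out(1)={2}
  fail(7) 'acbc': from fail(6)=1 chase 'c': 1→0 ⇒ 0;  out=∅∪out(0)=∅
  fail(8) 'acbcc': from fail(7)=0 chase 'c': 0 ⇒ 0;  out={1}∪out(0)={1}

Scan:
i=0 'a': node 0→4
i=1 'b': node 4→1 (fail-walked)  ** P2@[1:1]
i=2 'a': node 1→2
i=3 'c': node 2→3  ** P0@[1:3],P3@[2:3]
i=4 'a': node 3→4 (fail-walked)
i=5 'a': node 4→4 (fail-walked)
i=6 'a': node 4→4 (fail-walked)
i=7 'c': node 4→5  ** P3@[6:7]
i=8 'b': node 5→6  ** P2@[8:8]
i=9 'c': node 6→7
i=10 'c': node 7→8  ** P1@[6:10]
i=11 'c': node 8→0 (fail-walked)
i=12 'a': node 0→4
i=13 'c': node 4→5  ** P3@[12:13]
i=14 'c': node 5→0 (fail-walked)
i=15 'b': node 0→1  ** P2@[15:15]
i=16 'a': node 1→2
i=17 'c': node 2→3  ** P0@[15:17],P3@[16:17]
i=18 'a': node 3→4 (fail-walked)
i=19 'c': node 4→5  ** P3@[18:19]
i=20 'b': node 5→6  ** P2@[20:20]
i=21 'c': node 6→7
i=22 'c': node 7→8  ** P1@[18:22]
i=23 'b': node 8→1 (fail-walked)  ** P2@[23:23]
i=24 'a': node 1→2
i=25 'c': node 2→3  ** P0@[23:25],P3@[24:25]
i=26 'a': node 3→4 (fail-walked)
i=27 'c': node 4→5  ** P3@[26:27]
i=28 'c': node 5→0 (fail-walked)
i=29 'c': node 0→0
i=30 'a': node 0→4
i=31 'b': node 4→1 (fail-walked)  ** P2@[31:31]
i=32 'a': node 1→2
i=33 'c': node 2→3  ** P0@[31:33],P3@[32:33]
i=34 'c': node 3→0 (fail-walked)
i=35 'a': node 0→4
i=36 'c': node 4→5  ** P3@[35:36]
i=37 'a': node 5→4 (fail-walked)
i=38 'c': node 4→5  ** P3@[37:38]
i=39 'c': node 5→0 (fail-walked)
i=40 'a': node 0→4
i=41 'b': node 4→1 (fail-walked)  ** P2@[41:41]
i=42 'b': node 1→1 (fail-walked)  ** P2@[42:42]
i=43 'b': node 1→1 (fail-walked)  ** P2@[43:43]
i=44 'c': node 1→0 (fail-walked)
i=45 'b': node 0→1  ** P2@[45:45]
i=46 'c': node 1→0 (fail-walked)
i=47 'a': node 0→4
i=48 'b': node 4→1 (fail-walked)  ** P2@[48:48]
i=49 'a': node 1→2
i=50 'a': node 2→4 (fail-walked)
i=51 'c': node 4→5  ** P3@[50:51]
i=52 'b': node 5→6  ** P2@[52:52]
i=53 'a': node 6→2 (fail-walked)
i=54 'b': node 2→1 (fail-walked)  ** P2@[54:54]
i=55 'a': node 1→2
i=56 'c': node 2→3  ** P0@[54:56],P3@[55:56]
i=57 'c': node 3→0 (fail-walked)
i=58 'a': node 0→4
i=59 'c': node 4→5  ** P3@[58:59]
i=60 'b': node 5→6  ** P2@[60:60]
i=61 'c': node 6→7
i=62 'c': node 7→8  ** P1@[58:62]
i=63 'a': node 8→4 (fail-walked)
i=64 'c': node 4→5  ** P3@[63:64]
i=65 'b': node 5→6  ** P2@[65:65]
i=66 'a': node 6→2 (fail-walked)
i=67 'a': node 2→4 (fail-walked)
i=68 'c': node 4→5  ** P3@[67:68]
i=69 'b': node 5→6  ** P2@[69:69]

All matches (sorted): [[1,2],[3,0],[3,3],[7,3],[8,2],[10,1],[13,3],[15,2],[17,0],[17,3],[19,3],[20,2],[22,1],[23,2],[25,0],[25,3],[27,3],[31,2],[33,0],[33,3],[36,3],[38,3],[41,2],[42,2],[43,2],[45,2],[48,2],[51,3],[52,2],[54,2],[56,0],[56,3],[59,3],[60,2],[62,1],[64,3],[65,2],[68,3],[69,2]]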